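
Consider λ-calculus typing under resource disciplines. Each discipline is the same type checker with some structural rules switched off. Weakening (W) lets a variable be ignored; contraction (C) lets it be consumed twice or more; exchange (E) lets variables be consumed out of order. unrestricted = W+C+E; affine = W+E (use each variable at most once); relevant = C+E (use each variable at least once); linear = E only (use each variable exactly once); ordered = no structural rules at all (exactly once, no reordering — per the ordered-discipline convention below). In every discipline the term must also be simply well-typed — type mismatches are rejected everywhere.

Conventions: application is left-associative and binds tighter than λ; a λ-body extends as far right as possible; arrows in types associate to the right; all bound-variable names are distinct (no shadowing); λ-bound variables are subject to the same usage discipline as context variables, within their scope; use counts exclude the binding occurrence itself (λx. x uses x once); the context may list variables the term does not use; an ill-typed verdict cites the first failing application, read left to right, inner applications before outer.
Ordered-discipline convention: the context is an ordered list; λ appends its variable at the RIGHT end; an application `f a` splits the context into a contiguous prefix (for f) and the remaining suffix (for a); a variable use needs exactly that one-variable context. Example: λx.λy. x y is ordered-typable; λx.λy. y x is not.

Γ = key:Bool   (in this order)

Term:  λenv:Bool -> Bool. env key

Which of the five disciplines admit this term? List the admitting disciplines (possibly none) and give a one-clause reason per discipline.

accepted by: linear, affine, relevant, unrestricted
counts: key: 1, env (λ-bound): 1
order of uses: env, key
typing: ✓ — (Bool -> Bool) -> Bool
ordered: ✗, use order env, key needs exchange
linear: ✓, exactly-once usage across key, env
affine: ✓, at most one use each (key, env)
relevant: ✓, key, env: all used, weakening unneeded
unrestricted: ✓, well-typed at (Bool -> Bool) -> Bool; no restrictions here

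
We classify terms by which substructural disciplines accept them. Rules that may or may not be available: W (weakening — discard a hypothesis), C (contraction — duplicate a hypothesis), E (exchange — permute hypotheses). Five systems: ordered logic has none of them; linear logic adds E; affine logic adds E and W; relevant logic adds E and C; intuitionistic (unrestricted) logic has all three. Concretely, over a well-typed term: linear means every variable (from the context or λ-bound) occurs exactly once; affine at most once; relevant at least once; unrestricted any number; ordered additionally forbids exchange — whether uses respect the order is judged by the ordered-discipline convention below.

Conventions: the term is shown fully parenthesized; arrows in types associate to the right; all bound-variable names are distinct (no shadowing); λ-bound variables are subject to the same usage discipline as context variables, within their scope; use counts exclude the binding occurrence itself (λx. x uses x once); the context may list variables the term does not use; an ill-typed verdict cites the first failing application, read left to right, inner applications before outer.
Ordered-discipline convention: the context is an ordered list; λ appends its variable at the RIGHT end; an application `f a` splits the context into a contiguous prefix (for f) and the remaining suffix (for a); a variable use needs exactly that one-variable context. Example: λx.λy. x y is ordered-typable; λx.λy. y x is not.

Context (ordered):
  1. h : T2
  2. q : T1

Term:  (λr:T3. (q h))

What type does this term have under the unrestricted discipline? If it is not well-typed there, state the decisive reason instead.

not well-typed under unrestricted — fails simple typing
counts: h: 1×; q: 1×; r [bound]: 0×
left-to-right use order: q, h
typing: ill-typed: non-function type T1 applied to an argument
all disciplines: ordered ✗ | linear ✗ | affine ✗ | relevant ✗ | unrestricted ✗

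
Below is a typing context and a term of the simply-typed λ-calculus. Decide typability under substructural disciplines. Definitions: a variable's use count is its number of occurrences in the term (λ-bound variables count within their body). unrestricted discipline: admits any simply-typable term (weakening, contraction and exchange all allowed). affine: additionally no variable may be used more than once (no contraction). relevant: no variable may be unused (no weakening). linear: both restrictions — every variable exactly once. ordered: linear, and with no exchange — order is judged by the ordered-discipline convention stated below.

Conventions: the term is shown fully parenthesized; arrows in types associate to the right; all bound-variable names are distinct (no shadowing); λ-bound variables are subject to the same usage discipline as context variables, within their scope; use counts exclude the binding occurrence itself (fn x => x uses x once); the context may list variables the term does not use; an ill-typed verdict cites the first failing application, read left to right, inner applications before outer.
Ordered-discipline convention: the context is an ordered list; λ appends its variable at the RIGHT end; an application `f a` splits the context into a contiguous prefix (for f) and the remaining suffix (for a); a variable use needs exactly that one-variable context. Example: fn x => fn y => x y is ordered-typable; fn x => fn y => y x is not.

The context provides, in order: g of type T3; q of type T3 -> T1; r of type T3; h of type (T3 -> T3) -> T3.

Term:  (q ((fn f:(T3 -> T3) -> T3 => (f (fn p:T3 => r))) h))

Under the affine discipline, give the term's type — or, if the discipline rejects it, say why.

term : T1
counts: g=0; q=1; r=1; h=1; f (λ-bound)=1; p (λ-bound)=0
order of uses: q, f, r, h
typing: ✓ — T1
per-discipline verdicts: ordered ✗ · linear ✗ · affine ✓ · relevant ✗ · unrestricted ✓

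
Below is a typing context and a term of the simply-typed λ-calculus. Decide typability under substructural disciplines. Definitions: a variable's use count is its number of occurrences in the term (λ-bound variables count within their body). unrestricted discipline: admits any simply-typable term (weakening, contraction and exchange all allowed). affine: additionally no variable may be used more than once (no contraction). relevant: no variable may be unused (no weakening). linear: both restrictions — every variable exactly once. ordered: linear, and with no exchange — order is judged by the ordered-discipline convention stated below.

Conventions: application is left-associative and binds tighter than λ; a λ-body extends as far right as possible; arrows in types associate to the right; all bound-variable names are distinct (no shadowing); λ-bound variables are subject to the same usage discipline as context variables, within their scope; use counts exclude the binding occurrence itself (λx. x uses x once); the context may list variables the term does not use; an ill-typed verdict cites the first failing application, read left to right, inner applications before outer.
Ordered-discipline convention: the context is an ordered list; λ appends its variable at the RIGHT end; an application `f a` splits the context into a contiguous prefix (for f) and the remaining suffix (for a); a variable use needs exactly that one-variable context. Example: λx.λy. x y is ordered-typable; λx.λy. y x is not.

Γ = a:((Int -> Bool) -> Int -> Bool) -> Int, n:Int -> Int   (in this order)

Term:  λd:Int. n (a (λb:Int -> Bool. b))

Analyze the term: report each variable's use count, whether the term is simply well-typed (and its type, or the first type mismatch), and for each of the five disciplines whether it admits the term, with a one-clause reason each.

counts: a=1, n=1, d (bound)=0, b (bound)=1
uses in reading order: n, a, b
typing: ✓ — Int -> Int
ordered: ✗, d never used (weakening)
linear: ✗, d never used (weakening)
affine: ✓, none of a, n, d, b used more than once
relevant: ✗, d never used (weakening)
unrestricted: ✓, typability at Int -> Int is all that's needed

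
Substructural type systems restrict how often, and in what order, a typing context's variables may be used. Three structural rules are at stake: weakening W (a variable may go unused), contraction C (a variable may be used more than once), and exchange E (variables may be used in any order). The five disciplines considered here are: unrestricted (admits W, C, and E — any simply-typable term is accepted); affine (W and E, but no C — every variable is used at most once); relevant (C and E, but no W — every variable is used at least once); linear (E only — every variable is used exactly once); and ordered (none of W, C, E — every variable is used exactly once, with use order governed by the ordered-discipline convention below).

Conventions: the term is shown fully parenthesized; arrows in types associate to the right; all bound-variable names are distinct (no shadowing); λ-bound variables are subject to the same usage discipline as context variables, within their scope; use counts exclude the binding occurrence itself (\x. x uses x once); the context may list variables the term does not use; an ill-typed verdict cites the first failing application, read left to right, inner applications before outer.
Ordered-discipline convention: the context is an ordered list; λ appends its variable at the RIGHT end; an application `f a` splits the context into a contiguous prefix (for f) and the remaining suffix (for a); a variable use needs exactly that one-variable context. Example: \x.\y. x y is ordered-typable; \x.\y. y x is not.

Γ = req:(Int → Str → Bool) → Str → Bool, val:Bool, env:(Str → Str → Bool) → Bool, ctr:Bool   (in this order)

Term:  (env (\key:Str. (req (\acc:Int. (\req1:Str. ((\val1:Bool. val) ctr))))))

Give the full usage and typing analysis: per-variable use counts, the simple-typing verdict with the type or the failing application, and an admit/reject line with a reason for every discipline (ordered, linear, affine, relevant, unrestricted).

counts: req=1; val=1; env=1; ctr=1; key (bound)=0; acc (bound)=0; req1 (bound)=0; val1 (bound)=0
uses in reading order: env, req, val, ctr
typing: well-typed at Bool
ordered ✗ (key, acc, req1, val1 left unused)
linear ✗ (key, acc, req1, val1 left unused)
affine ✓ (req, val, env, ctr, key, acc, req1, val1: no repeats, contraction unneeded)
relevant ✗ (key, acc, req1, val1 left unused)
unrestricted ✓ (well-typed at Bool; no restrictions here)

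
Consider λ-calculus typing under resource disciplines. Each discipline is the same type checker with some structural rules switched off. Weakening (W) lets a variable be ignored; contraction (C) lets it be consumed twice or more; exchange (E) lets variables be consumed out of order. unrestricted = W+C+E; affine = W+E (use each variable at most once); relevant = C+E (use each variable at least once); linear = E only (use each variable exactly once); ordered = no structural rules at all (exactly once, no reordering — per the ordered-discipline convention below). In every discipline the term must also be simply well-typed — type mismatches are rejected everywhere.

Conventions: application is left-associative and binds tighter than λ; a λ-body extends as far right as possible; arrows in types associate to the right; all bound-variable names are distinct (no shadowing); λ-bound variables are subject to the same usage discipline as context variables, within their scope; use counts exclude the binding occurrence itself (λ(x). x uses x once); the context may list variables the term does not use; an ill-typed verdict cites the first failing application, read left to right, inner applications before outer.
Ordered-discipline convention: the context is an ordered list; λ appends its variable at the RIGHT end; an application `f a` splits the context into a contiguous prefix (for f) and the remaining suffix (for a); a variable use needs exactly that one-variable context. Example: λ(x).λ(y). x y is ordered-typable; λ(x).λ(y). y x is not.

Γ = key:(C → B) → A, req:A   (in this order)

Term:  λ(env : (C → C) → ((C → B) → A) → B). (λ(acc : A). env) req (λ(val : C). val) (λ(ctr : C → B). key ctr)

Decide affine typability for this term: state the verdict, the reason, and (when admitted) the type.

yes — at most one use each (key, req, env, acc, val, ctr); term : ((C → C) → ((C → B) → A) → B) → B
usage: key ×1, req ×1, env (bound) ×1, acc (bound) ×0, val (bound) ×1, ctr (bound) ×1
use order (left to right): env, req, val, key, ctr
typing: well-typed at ((C → C) → ((C → B) → A) → B) → B
per-discipline verdicts: ordered ✗ | linear ✗ | affine ✓ | relevant ✗ | unrestricted ✓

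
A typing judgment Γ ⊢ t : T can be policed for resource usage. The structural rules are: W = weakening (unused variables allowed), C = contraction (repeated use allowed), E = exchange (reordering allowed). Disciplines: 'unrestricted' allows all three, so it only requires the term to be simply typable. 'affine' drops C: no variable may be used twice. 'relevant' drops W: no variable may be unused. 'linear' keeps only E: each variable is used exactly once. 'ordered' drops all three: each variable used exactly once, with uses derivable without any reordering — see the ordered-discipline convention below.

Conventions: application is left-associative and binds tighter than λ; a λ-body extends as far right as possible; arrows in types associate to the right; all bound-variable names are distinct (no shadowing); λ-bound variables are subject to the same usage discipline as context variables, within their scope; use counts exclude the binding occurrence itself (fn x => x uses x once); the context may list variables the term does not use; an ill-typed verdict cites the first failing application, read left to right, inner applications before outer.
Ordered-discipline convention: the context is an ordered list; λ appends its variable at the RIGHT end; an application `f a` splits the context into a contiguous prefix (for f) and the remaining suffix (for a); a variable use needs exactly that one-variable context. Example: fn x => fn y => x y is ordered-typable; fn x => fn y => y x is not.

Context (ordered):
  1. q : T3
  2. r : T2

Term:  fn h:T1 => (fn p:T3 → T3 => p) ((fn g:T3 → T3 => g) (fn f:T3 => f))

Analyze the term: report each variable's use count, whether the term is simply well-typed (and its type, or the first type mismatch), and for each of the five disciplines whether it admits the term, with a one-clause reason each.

usage: q: 0, r: 0, h (λ-bound): 0, p (λ-bound): 1, g (λ-bound): 1, f (λ-bound): 1
order of uses: p, g, f
typing: well-typed — term : T1 → T3 → T3
ordered ✗ (needs weakening: q, r, h unused)
linear ✗ (needs weakening: q, r, h unused)
affine ✓ (q, r, h, p, g, f: no repeats, contraction unneeded)
relevant ✗ (needs weakening: q, r, h unused)
unrestricted ✓ (well-typed at T1 → T3 → T3; no restrictions here)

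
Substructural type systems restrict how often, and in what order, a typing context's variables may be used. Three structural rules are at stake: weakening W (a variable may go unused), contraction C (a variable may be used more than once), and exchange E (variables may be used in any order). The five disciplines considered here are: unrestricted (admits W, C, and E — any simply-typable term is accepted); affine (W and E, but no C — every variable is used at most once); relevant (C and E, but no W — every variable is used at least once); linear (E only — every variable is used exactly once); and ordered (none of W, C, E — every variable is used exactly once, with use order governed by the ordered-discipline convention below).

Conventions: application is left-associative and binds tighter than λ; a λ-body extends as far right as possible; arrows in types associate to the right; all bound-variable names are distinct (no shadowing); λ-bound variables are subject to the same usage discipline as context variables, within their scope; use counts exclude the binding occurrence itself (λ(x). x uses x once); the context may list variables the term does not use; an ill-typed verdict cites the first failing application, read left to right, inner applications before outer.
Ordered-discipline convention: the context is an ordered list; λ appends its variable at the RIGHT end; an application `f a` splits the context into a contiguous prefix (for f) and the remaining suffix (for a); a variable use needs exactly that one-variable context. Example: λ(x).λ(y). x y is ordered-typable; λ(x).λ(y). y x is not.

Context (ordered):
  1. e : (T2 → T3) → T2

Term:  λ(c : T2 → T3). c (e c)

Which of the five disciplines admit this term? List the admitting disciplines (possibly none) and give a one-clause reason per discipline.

admitted by: relevant, unrestricted
variable uses: e: 1×; c (λ-bound): 2×
use order (left to right): c, e, c
typing: well-typed — term : (T2 → T3) → T3
ordered ✗ (uses contraction: c ×2)
linear ✗ (uses contraction: c ×2)
affine ✗ (uses contraction: c ×2)
relevant ✓ (e, c: all used, weakening unneeded)
unrestricted ✓ (type-checks ((T2 → T3) → T3) and nothing is barred)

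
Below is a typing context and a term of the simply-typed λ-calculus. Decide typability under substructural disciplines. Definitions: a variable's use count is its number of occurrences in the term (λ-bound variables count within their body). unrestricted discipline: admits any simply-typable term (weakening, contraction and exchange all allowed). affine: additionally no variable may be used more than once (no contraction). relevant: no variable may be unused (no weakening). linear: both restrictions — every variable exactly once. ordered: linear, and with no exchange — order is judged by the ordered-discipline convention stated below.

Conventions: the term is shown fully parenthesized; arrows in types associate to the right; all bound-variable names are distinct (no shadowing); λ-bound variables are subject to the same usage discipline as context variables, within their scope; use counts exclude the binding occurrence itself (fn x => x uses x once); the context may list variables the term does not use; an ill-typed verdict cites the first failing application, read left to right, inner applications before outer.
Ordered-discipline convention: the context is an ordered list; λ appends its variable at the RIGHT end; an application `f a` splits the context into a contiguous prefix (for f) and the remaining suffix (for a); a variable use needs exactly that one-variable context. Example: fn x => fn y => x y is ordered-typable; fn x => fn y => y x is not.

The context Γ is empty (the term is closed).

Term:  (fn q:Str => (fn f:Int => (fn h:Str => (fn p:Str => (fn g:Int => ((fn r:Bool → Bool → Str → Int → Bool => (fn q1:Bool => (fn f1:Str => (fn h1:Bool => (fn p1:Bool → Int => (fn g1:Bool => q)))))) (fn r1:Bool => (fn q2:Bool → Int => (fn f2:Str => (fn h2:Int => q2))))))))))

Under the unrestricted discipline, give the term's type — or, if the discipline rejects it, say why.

not well-typed under unrestricted — not simply typable
variable uses: q (λ-bound): 1, f (λ-bound): 0, h (λ-bound): 0, p (λ-bound): 0, g (λ-bound): 0, r (λ-bound): 0, q1 (λ-bound): 0, f1 (λ-bound): 0, h1 (λ-bound): 0, p1 (λ-bound): 0, g1 (λ-bound): 0, r1 (λ-bound): 0, q2 (λ-bound): 1, f2 (λ-bound): 0, h2 (λ-bound): 0
order of uses: q, q2
typing: ill-typed: argument of type Bool → (Bool → Int) → Str → Int → Bool → Int where Bool → Bool → Str → Int → Bool is required
across the five disciplines: ordered ✗; linear ✗; affine ✗; relevant ✗; unrestricted ✗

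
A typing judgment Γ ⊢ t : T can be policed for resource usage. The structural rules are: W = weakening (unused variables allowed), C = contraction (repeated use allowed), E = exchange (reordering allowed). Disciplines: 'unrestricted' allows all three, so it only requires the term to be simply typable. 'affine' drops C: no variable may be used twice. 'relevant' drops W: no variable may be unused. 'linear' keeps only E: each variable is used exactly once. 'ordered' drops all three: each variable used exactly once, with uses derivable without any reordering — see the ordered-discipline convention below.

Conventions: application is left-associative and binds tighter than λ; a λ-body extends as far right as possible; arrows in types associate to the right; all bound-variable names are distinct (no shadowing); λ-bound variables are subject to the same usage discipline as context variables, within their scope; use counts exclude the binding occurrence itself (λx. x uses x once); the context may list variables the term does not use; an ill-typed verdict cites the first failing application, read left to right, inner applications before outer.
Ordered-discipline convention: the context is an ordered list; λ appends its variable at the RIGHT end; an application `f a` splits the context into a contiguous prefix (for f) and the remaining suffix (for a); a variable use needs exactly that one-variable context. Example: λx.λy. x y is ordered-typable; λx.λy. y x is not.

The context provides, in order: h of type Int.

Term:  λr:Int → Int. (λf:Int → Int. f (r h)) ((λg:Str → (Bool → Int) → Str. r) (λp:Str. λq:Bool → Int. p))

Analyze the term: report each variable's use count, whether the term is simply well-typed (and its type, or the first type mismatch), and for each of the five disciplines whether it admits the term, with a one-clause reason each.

usage: h: 1×, r (λ-bound): 2×, f (λ-bound): 1×, g (λ-bound): 0×, p (λ-bound): 1×, q (λ-bound): 0×
use order (left to right): f, r, h, r, p
typing: well-typed at (Int → Int) → Int
ordered ✗ (repeated use of r ×2; g, q left unused)
linear ✗ (repeated use of r ×2; g, q left unused)
affine ✗ (repeated use of r ×2)
relevant ✗ (g, q left unused)
unrestricted ✓ (simply typable at (Int → Int) → Int; W, C, E all held)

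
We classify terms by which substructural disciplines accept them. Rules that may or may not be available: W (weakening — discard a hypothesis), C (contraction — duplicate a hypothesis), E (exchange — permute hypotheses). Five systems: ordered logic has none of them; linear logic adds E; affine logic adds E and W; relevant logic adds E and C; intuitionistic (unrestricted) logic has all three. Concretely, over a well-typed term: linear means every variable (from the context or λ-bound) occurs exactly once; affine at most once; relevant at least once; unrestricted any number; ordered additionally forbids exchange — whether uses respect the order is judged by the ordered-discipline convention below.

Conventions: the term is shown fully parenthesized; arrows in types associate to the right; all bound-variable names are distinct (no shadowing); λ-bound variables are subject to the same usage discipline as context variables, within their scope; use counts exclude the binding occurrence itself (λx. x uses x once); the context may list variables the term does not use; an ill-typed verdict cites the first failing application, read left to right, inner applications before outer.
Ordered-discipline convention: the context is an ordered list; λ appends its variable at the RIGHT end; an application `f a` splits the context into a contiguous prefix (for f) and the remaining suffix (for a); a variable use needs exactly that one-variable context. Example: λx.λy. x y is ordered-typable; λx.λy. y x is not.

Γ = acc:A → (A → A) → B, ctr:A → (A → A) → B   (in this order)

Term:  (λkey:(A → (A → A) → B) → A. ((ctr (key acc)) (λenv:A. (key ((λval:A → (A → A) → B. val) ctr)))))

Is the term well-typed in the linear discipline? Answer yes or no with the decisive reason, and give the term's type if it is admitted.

no — uses contraction: ctr ×2, key ×2; needs weakening: env unused
variable uses: acc: 1, ctr: 2, key (λ-bound): 2, env (λ-bound): 0, val (λ-bound): 1
left-to-right use order: ctr, key, acc, key, val, ctr
typing: well-typed at ((A → (A → A) → B) → A) → B
summary: ordered ✗, linear ✗, affine ✗, relevant ✗, unrestricted ✓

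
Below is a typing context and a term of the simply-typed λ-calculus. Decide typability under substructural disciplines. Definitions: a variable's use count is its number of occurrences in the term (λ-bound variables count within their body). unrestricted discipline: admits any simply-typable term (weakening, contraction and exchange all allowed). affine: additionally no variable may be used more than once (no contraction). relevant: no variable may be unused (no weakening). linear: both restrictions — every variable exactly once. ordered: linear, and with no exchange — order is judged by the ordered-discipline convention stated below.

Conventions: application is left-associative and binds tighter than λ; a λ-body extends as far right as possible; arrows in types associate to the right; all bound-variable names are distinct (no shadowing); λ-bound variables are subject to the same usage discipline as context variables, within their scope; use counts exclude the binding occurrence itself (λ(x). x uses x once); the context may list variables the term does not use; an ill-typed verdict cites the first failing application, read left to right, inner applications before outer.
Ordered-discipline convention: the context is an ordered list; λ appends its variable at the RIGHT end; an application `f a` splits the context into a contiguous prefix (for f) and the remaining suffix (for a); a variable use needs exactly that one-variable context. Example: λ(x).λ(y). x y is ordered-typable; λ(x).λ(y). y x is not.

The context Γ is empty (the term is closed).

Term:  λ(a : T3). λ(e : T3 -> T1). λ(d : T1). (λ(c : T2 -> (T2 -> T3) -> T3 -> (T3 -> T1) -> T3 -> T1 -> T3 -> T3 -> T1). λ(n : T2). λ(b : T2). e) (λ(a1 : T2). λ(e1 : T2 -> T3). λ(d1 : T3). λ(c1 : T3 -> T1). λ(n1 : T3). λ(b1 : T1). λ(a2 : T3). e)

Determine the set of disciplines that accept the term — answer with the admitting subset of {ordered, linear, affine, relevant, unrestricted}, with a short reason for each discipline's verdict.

admitted by: unrestricted
usage: a (λ-bound)=0, e (λ-bound)=2, d (λ-bound)=0, c (λ-bound)=0, n (λ-bound)=0, b (λ-bound)=0, a1 (λ-bound)=0, e1 (λ-bound)=0, d1 (λ-bound)=0, c1 (λ-bound)=0, n1 (λ-bound)=0, b1 (λ-bound)=0, a2 (λ-bound)=0
order of uses: e, e
typing: the term checks, with type T3 -> (T3 -> T1) -> T1 -> T2 -> T2 -> T3 -> T1
ordered: ✗, e ×2 used more than once (contraction); a, d, c, n, b, a1, e1, d1, c1, n1, b1, a2 never used (weakening)
linear: ✗, e ×2 used more than once (contraction); a, d, c, n, b, a1, e1, d1, c1, n1, b1, a2 never used (weakening)
affine: ✗, e ×2 used more than once (contraction)
relevant: ✗, a, d, c, n, b, a1, e1, d1, c1, n1, b1, a2 never used (weakening)
unrestricted: ✓, well-typed at T3 -> (T3 -> T1) -> T1 -> T2 -> T2 -> T3 -> T1; no restrictions here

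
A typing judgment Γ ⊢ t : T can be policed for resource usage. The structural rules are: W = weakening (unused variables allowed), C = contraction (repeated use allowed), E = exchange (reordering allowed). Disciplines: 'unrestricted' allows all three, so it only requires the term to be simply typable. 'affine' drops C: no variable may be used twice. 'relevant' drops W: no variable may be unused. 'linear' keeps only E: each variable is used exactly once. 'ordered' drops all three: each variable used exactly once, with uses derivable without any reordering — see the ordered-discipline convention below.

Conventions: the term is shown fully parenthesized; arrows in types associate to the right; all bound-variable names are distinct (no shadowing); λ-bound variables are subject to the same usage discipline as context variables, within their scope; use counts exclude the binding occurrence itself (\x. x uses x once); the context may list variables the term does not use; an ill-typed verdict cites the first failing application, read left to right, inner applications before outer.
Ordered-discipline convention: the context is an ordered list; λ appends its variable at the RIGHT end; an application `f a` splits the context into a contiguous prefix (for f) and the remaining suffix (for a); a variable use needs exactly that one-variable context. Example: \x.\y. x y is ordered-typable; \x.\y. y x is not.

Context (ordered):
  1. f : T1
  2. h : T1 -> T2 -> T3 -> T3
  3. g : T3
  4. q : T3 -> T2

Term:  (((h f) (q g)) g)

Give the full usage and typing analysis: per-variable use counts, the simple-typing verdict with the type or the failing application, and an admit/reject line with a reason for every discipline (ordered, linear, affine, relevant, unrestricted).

use counts: f=1; h=1; g=2; q=1
order of uses: h, f, q, g, g
typing: ✓ — T3
ordered ✗ (g ×2 used more than once (contraction))
linear ✗ (g ×2 used more than once (contraction))
affine ✗ (g ×2 used more than once (contraction))
relevant ✓ (f, h, g, q: all used, weakening unneeded)
unrestricted ✓ (typability at T3 is all that's needed)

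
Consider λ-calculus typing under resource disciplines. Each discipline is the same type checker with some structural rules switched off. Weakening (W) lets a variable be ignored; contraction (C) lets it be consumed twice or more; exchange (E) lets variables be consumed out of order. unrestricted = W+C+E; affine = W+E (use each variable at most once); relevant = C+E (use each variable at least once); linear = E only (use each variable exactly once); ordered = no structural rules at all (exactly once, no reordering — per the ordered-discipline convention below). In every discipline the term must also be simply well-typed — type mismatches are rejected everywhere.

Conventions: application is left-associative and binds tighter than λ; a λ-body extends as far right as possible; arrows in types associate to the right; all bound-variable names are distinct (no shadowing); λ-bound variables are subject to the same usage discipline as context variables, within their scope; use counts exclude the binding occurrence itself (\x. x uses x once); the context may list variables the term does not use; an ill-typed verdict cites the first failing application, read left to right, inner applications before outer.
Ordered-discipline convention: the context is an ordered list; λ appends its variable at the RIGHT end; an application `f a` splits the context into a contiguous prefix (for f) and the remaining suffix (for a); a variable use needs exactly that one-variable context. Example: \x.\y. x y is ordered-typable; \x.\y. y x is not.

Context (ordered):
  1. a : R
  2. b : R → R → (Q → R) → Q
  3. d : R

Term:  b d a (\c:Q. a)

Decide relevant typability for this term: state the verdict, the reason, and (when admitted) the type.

no — c left unused
counts: a ×2; b ×1; d ×1; c (λ-bound) ×0
left-to-right use order: b, d, a, a
typing: well-typed — term : Q
per-discipline verdicts: ordered ✗ | linear ✗ | affine ✗ | relevant ✗ | unrestricted ✓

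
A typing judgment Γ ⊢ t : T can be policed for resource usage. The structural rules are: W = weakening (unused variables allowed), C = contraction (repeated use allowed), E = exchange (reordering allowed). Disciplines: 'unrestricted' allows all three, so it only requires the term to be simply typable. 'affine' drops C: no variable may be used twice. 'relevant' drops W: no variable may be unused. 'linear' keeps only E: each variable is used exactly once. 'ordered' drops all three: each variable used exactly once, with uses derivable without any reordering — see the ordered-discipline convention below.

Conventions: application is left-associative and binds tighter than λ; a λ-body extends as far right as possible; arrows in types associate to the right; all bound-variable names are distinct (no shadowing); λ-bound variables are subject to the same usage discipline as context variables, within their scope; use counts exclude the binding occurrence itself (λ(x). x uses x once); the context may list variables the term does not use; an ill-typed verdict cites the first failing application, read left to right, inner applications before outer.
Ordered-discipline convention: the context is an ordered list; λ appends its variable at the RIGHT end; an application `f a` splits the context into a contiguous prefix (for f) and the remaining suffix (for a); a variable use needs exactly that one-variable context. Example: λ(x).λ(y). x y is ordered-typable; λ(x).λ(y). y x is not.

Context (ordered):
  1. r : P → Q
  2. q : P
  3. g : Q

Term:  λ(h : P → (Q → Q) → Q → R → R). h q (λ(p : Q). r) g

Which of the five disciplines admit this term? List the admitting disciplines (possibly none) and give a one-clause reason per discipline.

admitted in: none
variable uses: r: 1×; q: 1×; g: 1×; h (bound): 1×; p (bound): 0×
left-to-right use order: h, q, r, g
typing: ill-typed: a function awaiting Q → Q gets Q → P → Q
ordered: ✗, fails simple typing
linear: ✗, a type mismatch blocks all five
affine: ✗, the type mismatch rejects it
relevant: ✗, not simply typable
unrestricted: ✗, fails simple typing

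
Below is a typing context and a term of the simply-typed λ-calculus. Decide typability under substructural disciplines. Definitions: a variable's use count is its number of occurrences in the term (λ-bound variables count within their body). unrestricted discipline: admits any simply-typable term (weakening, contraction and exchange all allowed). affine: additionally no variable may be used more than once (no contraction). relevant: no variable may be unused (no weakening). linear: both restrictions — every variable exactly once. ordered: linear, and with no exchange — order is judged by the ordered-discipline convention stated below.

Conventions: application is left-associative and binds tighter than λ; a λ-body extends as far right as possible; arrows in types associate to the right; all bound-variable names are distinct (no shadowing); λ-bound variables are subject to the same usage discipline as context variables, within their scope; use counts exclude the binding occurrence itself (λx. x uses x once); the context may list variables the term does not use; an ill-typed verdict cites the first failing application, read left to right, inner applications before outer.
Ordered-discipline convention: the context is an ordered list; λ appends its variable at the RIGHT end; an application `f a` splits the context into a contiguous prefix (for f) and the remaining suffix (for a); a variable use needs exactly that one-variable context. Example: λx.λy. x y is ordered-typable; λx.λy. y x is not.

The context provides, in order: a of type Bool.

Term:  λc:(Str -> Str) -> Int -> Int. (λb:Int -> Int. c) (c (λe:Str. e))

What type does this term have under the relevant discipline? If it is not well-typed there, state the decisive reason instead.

not well-typed under relevant — a, b left unused
use counts: a: 0, c (λ-bound): 2, b (λ-bound): 0, e (λ-bound): 1
left-to-right use order: c, c, e
typing: ✓ — ((Str -> Str) -> Int -> Int) -> (Str -> Str) -> Int -> Int
all disciplines: ordered ✗, linear ✗, affine ✗, relevant ✗, unrestricted ✓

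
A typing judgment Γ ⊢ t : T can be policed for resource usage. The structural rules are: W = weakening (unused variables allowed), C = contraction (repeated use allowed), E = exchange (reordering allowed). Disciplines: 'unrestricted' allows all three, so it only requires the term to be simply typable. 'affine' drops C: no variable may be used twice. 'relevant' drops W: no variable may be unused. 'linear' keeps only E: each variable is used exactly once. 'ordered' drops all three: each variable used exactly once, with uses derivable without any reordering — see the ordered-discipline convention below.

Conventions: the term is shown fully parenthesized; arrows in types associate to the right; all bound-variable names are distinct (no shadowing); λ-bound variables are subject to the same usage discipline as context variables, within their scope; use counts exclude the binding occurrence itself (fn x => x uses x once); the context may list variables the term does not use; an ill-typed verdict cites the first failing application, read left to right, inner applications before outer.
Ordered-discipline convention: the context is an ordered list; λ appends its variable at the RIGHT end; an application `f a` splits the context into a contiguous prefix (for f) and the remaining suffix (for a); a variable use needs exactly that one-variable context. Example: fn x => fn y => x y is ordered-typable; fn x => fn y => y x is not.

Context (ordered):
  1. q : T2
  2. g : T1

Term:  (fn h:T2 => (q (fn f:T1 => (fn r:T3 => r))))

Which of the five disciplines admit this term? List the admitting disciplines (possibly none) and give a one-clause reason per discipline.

admitted in: none
variable uses: q ×1, g ×0, h (λ-bound) ×0, f (λ-bound) ×0, r (λ-bound) ×1
order of uses: q, r
typing: ill-typed: non-function type T2 applied to an argument
ordered ✗ (a type mismatch blocks all five)
linear ✗ (the type mismatch rejects it)
affine ✗ (not simply typable)
relevant ✗ (fails simple typing)
unrestricted ✗ (a type mismatch blocks all five)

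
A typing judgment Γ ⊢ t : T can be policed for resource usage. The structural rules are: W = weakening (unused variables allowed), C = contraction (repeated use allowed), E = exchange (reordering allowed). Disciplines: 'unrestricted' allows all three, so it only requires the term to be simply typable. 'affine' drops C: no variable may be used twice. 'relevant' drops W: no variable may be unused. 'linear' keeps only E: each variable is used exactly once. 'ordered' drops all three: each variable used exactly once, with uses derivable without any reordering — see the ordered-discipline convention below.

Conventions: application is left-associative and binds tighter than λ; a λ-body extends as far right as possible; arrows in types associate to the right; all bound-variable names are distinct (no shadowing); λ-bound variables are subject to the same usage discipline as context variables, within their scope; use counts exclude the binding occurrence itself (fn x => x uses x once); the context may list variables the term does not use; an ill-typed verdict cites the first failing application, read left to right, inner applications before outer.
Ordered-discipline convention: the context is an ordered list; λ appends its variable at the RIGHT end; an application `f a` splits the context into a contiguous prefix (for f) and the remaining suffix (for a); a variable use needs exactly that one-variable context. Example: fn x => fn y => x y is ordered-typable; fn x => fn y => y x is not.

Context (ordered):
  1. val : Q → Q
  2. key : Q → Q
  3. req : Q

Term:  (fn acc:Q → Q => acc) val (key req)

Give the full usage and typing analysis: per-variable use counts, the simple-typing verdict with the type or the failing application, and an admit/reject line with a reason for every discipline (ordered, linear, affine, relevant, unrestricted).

variable uses: val: 1×, key: 1×, req: 1×, acc (bound): 1×
left-to-right use order: acc, val, key, req
typing: well-typed at Q
ordered ✓ (one use each (val, key, req, acc); ordered split holds)
linear ✓ (val, key, req, acc: one use apiece)
affine ✓ (no duplicate uses among val, key, req, acc)
relevant ✓ (val, key, req, acc: all used, weakening unneeded)
unrestricted ✓ (typability at Q is all that's needed)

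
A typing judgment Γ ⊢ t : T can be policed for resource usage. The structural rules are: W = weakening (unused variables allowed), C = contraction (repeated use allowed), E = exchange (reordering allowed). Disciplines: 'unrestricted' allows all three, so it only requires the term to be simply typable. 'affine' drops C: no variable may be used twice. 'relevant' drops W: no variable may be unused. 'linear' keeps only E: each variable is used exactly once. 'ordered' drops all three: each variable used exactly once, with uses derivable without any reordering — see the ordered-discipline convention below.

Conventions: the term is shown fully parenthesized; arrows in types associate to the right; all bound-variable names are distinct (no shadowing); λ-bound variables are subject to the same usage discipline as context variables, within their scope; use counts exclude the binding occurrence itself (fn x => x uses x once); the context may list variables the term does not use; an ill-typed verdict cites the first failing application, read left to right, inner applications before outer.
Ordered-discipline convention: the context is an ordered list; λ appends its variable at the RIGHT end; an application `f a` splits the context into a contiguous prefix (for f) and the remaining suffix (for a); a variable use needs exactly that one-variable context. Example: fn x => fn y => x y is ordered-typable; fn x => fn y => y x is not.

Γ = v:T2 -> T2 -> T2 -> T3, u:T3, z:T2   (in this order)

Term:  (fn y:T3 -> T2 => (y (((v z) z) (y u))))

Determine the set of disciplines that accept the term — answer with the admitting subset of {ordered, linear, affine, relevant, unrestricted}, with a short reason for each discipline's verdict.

admitted by: relevant, unrestricted
usage: v=1, u=1, z=2, y (λ-bound)=2
left-to-right use order: y, v, z, z, y, u
typing: well-typed — term : (T3 -> T2) -> T2
ordered ✗ (repeated use of z ×2, y ×2)
linear ✗ (repeated use of z ×2, y ×2)
affine ✗ (repeated use of z ×2, y ×2)
relevant ✓ (none of v, u, z, y goes unused)
unrestricted ✓ (typability at (T3 -> T2) -> T2 is all that's needed)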